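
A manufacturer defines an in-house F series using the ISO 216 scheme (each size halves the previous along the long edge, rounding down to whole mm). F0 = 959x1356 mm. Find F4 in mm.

239 × 339 mm

F1: ⌊1356/2⌋ × 959 = 678 × 959 mm
F2: ⌊959/2⌋ × 678 = 479 × 678 mm
F3: ⌊678/2⌋ × 479 = 339 × 479 mm
F4: ⌊479/2⌋ × 339 = 239 × 339 mm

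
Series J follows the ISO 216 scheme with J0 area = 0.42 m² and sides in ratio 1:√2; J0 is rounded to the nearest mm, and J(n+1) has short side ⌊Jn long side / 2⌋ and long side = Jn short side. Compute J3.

Let J0's short side be w mm. w · w√2 = 0.42 m² = 420,000 mm², so w ≈ 545.0 mm and w√2 ≈ 770.7 mm → J0 = 545 × 771 mm.
J1: ⌊771/2⌋ × 545 = 385 × 545 mm
J2: ⌊545/2⌋ × 385 = 272 × 385 mm
J3: ⌊385/2⌋ × 272 = 192 × 272 mm

192 × 272 mm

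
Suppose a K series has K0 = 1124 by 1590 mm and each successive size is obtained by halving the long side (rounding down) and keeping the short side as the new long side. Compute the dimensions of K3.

397 × 562 mm

K1: ⌊1590/2⌋ × 1124 = 795 × 1124 mm
K2: ⌊1124/2⌋ × 795 = 562 × 795 mm
K3: ⌊795/2⌋ × 562 = 397 × 562 mm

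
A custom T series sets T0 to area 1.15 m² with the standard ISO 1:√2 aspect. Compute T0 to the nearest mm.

902 × 1275 mm

Let the short side be w mm. Then w · w√2 = 1.15 m² = 1,150,000 mm².
w² = 1,150,000/√2, so w ≈ 901.8 mm; long side = w√2 ≈ 1275.3 mm.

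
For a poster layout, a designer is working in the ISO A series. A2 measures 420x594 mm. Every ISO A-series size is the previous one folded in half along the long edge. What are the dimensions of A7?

74 × 105 mm

A3: ⌊594/2⌋ × 420 = 297 × 420 mm
A4: ⌊420/2⌋ × 297 = 210 × 297 mm
A5: ⌊297/2⌋ × 210 = 148 × 210 mm
A6: ⌊210/2⌋ × 148 = 105 × 148 mm
A7: ⌊148/2⌋ × 105 = 74 × 105 mm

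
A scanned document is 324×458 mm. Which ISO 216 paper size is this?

C3 (324 × 458 mm)

Aspect ratio 458/324 ≈ 1.414 — close to the ISO √2 ≈ 1.414.
In the C-series (envelope sizes, between A and B): C3 = 324 × 458 mm.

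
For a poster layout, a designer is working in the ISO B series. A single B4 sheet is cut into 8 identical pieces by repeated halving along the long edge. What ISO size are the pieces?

B7

8 = 2^3, so 3 halving steps.
B4 → B5 → … → B7 after 3 steps.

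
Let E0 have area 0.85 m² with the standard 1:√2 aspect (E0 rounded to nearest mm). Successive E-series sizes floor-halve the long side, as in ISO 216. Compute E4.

193 × 274 mm

Let E0's short side be w mm. w · w√2 = 0.85 m² = 850,000 mm², so w ≈ 775.3 mm and w√2 ≈ 1096.4 mm → E0 = 775 × 1096 mm.
E1: ⌊1096/2⌋ × 775 = 548 × 775 mm
E2: ⌊775/2⌋ × 548 = 387 × 548 mm
E3: ⌊548/2⌋ × 387 = 274 × 387 mm
E4: ⌊387/2⌋ × 274 = 193 × 274 mm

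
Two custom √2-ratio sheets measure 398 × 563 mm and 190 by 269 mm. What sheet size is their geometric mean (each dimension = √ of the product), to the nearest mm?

Short side: √(398 · 190) = √75620 ≈ 275.0 → 275 mm
Long side: √(563 · 269) = √151447 ≈ 389.2 → 389 mm

275 × 389 mm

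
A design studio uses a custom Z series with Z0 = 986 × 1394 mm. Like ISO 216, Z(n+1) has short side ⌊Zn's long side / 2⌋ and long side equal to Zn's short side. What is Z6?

Z1 = 697 × 986 mm (from Z0 by 1 halving).
Z2: ⌊986/2⌋ × 697 = 493 × 697 mm
Z3: ⌊697/2⌋ × 493 = 348 × 493 mm
Z4: ⌊493/2⌋ × 348 = 246 × 348 mm
Z5: ⌊348/2⌋ × 246 = 174 × 246 mm
Z6: ⌊246/2⌋ × 174 = 123 × 174 mm

123 × 174 mm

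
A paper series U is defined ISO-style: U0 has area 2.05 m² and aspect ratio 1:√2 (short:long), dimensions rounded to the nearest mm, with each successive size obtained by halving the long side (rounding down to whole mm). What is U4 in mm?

Let U0's short side be w mm. w · w√2 = 2.05 m² = 2,050,000 mm², so w ≈ 1204.0 mm and w√2 ≈ 1702.7 mm → U0 = 1204 × 1703 mm.
U1: ⌊1703/2⌋ × 1204 = 851 × 1204 mm
U2: ⌊1204/2⌋ × 851 = 602 × 851 mm
U3: ⌊851/2⌋ × 602 = 425 × 602 mm
U4: ⌊602/2⌋ × 425 = 301 × 425 mm

301 × 425 mm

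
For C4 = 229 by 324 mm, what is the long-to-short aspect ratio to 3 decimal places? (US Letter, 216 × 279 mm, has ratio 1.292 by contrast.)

1.415

324 / 229 = 1.415
Matches √2 ≈ 1.414 — the ISO 216 defining ratio.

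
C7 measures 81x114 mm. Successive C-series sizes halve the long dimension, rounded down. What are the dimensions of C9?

C8: ⌊114/2⌋ × 81 = 57 × 81 mm
C9: ⌊81/2⌋ × 57 = 40 × 57 mm

40 × 57 mm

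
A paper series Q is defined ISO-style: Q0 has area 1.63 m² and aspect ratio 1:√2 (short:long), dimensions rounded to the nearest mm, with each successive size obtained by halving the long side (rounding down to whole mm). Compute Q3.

379 × 537 mm

Let Q0's short side be w mm. w · w√2 = 1.63 m² = 1,630,000 mm², so w ≈ 1073.6 mm and w√2 ≈ 1518.3 mm → Q0 = 1074 × 1518 mm.
Q1: ⌊1518/2⌋ × 1074 = 759 × 1074 mm
Q2: ⌊1074/2⌋ × 759 = 537 × 759 mm
Q3: ⌊759/2⌋ × 537 = 379 × 537 mm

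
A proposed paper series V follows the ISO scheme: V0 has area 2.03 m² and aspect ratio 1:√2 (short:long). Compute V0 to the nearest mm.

1198 × 1694 mm

Let the short side be w mm. Then w · w√2 = 2.03 m² = 2,030,000 mm².
w² = 2,030,000/√2, so w ≈ 1198.1 mm; long side = w√2 ≈ 1694.4 mm.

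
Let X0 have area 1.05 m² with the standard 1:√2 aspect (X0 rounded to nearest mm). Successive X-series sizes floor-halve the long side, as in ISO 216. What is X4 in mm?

215 × 304 mm

Let X0's short side be w mm. w · w√2 = 1.05 m² = 1,050,000 mm², so w ≈ 861.7 mm and w√2 ≈ 1218.6 mm → X0 = 862 × 1219 mm.
X1: ⌊1219/2⌋ × 862 = 609 × 862 mm
X2: ⌊862/2⌋ × 609 = 431 × 609 mm
X3: ⌊609/2⌋ × 431 = 304 × 431 mm
X4: ⌊431/2⌋ × 304 = 215 × 304 mm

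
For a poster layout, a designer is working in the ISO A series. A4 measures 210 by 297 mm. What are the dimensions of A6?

105 × 148 mm

A5: ⌊297/2⌋ × 210 = 148 × 210 mm
A6: ⌊210/2⌋ × 148 = 105 × 148 mm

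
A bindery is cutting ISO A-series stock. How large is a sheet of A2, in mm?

420 × 594 mm

A0 = 841 × 1189 mm (A0 has area 1 m², aspect 1:√2).
A1: ⌊1189/2⌋ × 841 = 594 × 841 mm
A2: ⌊841/2⌋ × 594 = 420 × 594 mm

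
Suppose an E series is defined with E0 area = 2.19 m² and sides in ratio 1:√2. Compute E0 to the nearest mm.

1244 × 1760 mm

Let the short side be w mm. Then w · w√2 = 2.19 m² = 2,190,000 mm².
w² = 2,190,000/√2, so w ≈ 1244.4 mm; long side = w√2 ≈ 1759.9 mm.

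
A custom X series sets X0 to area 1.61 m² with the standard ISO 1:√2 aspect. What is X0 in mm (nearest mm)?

1067 × 1509 mm

Let the short side be w mm. Then w · w√2 = 1.61 m² = 1,610,000 mm².
w² = 1,610,000/√2, so w ≈ 1067.0 mm; long side = w√2 ≈ 1508.9 mm.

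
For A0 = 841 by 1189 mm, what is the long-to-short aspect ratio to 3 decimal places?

1189 / 841 = 1.414
Matches √2 ≈ 1.414 — the ISO 216 defining ratio.

1.414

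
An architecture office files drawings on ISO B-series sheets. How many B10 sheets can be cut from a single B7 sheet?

8

Each ISO step halves the sheet: 1 × B7 → 2 × B8 → 4 × B9 → 8 × B10
From B7 to B10 is 3 halving steps: 2^3 = 8.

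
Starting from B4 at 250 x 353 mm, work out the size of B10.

31 × 44 mm

B5: ⌊353/2⌋ × 250 = 176 × 250 mm
B6: ⌊250/2⌋ × 176 = 125 × 176 mm
B7: ⌊176/2⌋ × 125 = 88 × 125 mm
B8: ⌊125/2⌋ × 88 = 62 × 88 mm
B9: ⌊88/2⌋ × 62 = 44 × 62 mm
B10: ⌊62/2⌋ × 44 = 31 × 44 mm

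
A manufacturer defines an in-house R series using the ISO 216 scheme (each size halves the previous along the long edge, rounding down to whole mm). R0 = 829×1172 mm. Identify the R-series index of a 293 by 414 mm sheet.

R3

R0: 829 × 1172 mm
R1: 586 × 829 mm
R2: 414 × 586 mm
R3: 293 × 414 mm
R4: 207 × 293 mm
→ matches R3.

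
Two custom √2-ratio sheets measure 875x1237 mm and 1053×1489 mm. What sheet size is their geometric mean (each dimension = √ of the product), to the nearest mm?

Short side: √(875 · 1053) = √921375 ≈ 959.9 → 960 mm
Long side: √(1237 · 1489) = √1841893 ≈ 1357.2 → 1357 mm

960 × 1357 mm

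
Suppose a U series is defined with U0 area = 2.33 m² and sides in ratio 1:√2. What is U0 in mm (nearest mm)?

1284 × 1815 mm

Let the short side be w mm. Then w · w√2 = 2.33 m² = 2,330,000 mm².
w² = 2,330,000/√2, so w ≈ 1283.6 mm; long side = w√2 ≈ 1815.2 mm.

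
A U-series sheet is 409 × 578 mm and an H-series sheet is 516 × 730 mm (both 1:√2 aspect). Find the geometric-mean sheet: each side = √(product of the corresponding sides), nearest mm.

Short side: √(409 · 516) = √211044 ≈ 459.4 → 459 mm
Long side: √(578 · 730) = √421940 ≈ 649.6 → 650 mm

459 × 650 mm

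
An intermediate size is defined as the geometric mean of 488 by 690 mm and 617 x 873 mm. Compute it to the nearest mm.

549 × 776 mm

Short side: √(488 · 617) = √301096 ≈ 548.7 → 549 mm
Long side: √(690 · 873) = √602370 ≈ 776.1 → 776 mm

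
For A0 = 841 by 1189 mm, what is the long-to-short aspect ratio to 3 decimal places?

1.414

1189 / 841 = 1.414
Matches √2 ≈ 1.414 — the ISO 216 defining ratio.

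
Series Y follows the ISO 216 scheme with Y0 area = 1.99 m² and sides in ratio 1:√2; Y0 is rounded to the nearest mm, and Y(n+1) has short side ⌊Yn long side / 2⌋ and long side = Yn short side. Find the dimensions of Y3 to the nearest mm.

419 × 593 mm

Let Y0's short side be w mm. w · w√2 = 1.99 m² = 1,990,000 mm², so w ≈ 1186.2 mm and w√2 ≈ 1677.6 mm → Y0 = 1186 × 1678 mm.
Y1: ⌊1678/2⌋ × 1186 = 839 × 1186 mm
Y2: ⌊1186/2⌋ × 839 = 593 × 839 mm
Y3: ⌊839/2⌋ × 593 = 419 × 593 mm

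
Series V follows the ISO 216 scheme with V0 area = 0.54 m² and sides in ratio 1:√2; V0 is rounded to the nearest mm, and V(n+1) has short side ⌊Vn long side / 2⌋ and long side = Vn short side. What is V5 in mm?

109 × 154 mm

Let V0's short side be w mm. w · w√2 = 0.54 m² = 540,000 mm², so w ≈ 617.9 mm and w√2 ≈ 873.9 mm → V0 = 618 × 874 mm.
V1: ⌊874/2⌋ × 618 = 437 × 618 mm
V2: ⌊618/2⌋ × 437 = 309 × 437 mm
V3: ⌊437/2⌋ × 309 = 218 × 309 mm
V4: ⌊309/2⌋ × 218 = 154 × 218 mm
V5: ⌊218/2⌋ × 154 = 109 × 154 mm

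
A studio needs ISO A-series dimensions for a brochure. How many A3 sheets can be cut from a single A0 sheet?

Each ISO step halves the sheet: 1 × A0 → 2 × A1 → 4 × A2 → 8 × A3
From A0 to A3 is 3 halving steps: 2^3 = 8.

8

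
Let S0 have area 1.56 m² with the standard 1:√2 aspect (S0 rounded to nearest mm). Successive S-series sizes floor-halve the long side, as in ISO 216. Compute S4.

262 × 371 mm

Let S0's short side be w mm. w · w√2 = 1.56 m² = 1,560,000 mm², so w ≈ 1050.3 mm and w√2 ≈ 1485.3 mm → S0 = 1050 × 1485 mm.
S1: ⌊1485/2⌋ × 1050 = 742 × 1050 mm
S2: ⌊1050/2⌋ × 742 = 525 × 742 mm
S3: ⌊742/2⌋ × 525 = 371 × 525 mm
S4: ⌊525/2⌋ × 371 = 262 × 371 mm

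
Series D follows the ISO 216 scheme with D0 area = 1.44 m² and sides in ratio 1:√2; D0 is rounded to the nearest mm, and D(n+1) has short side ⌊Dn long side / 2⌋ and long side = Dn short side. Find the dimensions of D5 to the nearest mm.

Let D0's short side be w mm. w · w√2 = 1.44 m² = 1,440,000 mm², so w ≈ 1009.1 mm and w√2 ≈ 1427.0 mm → D0 = 1009 × 1427 mm.
D1: ⌊1427/2⌋ × 1009 = 713 × 1009 mm
D2: ⌊1009/2⌋ × 713 = 504 × 713 mm
D3: ⌊713/2⌋ × 504 = 356 × 504 mm
D4: ⌊504/2⌋ × 356 = 252 × 356 mm
D5: ⌊356/2⌋ × 252 = 178 × 252 mm

178 × 252 mm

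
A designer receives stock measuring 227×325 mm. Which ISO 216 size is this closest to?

Aspect ratio 325/227 ≈ 1.432 (ISO target is √2 ≈ 1.414).
In the C-series (envelope sizes, between A and B): C4 = 229 × 324 mm.
Off by 3 mm total — nearest standard size.

C4 (229 × 324 mm)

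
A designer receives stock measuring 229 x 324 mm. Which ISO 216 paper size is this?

Aspect ratio 324/229 ≈ 1.415 — close to the ISO √2 ≈ 1.414.
In the C-series (envelope sizes, between A and B): C4 = 229 × 324 mm.

C4 (229 × 324 mm)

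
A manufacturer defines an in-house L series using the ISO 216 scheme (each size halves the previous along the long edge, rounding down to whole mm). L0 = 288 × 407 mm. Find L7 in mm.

25 × 36 mm

L1 = 203 × 288 mm (from L0 by 1 halving).
L2: ⌊288/2⌋ × 203 = 144 × 203 mm
L3: ⌊203/2⌋ × 144 = 101 × 144 mm
L4: ⌊144/2⌋ × 101 = 72 × 101 mm
L5: ⌊101/2⌋ × 72 = 50 × 72 mm
L6: ⌊72/2⌋ × 50 = 36 × 50 mm
L7: ⌊50/2⌋ × 36 = 25 × 36 mm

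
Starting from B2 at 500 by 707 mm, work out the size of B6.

B3: ⌊707/2⌋ × 500 = 353 × 500 mm
B4: ⌊500/2⌋ × 353 = 250 × 353 mm
B5: ⌊353/2⌋ × 250 = 176 × 250 mm
B6: ⌊250/2⌋ × 176 = 125 × 176 mm

125 × 176 mm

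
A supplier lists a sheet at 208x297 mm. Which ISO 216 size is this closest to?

Aspect ratio 297/208 ≈ 1.428 — close to the ISO √2 ≈ 1.414.
In the A-series (A0 area = 1 m²): A4 = 210 × 297 mm.
Off by 2 mm total — nearest standard size.

A4 (210 × 297 mm)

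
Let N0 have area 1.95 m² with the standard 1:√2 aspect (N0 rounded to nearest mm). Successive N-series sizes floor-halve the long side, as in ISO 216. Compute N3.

415 × 587 mm

Let N0's short side be w mm. w · w√2 = 1.95 m² = 1,950,000 mm², so w ≈ 1174.2 mm and w√2 ≈ 1660.6 mm → N0 = 1174 × 1661 mm.
N1: ⌊1661/2⌋ × 1174 = 830 × 1174 mm
N2: ⌊1174/2⌋ × 830 = 587 × 830 mm
N3: ⌊830/2⌋ × 587 = 415 × 587 mm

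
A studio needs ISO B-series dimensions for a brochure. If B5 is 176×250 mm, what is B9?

44 × 62 mm

B6: ⌊250/2⌋ × 176 = 125 × 176 mm
B7: ⌊176/2⌋ × 125 = 88 × 125 mm
B8: ⌊125/2⌋ × 88 = 62 × 88 mm
B9: ⌊88/2⌋ × 62 = 44 × 62 mm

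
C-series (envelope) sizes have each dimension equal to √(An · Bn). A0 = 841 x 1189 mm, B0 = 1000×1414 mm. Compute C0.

917 × 1297 mm

Short side: √(841 · 1000) = √841000 ≈ 917.1 → 917 mm
Long side: √(1189 · 1414) = √1681246 ≈ 1296.6 → 1297 mm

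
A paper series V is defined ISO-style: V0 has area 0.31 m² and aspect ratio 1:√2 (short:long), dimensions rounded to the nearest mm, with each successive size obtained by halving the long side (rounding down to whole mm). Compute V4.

117 × 165 mm

Let V0's short side be w mm. w · w√2 = 0.31 m² = 310,000 mm², so w ≈ 468.2 mm and w√2 ≈ 662.1 mm → V0 = 468 × 662 mm.
V1: ⌊662/2⌋ × 468 = 331 × 468 mm
V2: ⌊468/2⌋ × 331 = 234 × 331 mm
V3: ⌊331/2⌋ × 234 = 165 × 234 mm
V4: ⌊234/2⌋ × 165 = 117 × 165 mm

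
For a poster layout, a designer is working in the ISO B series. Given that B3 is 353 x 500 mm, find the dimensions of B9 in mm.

B4: ⌊500/2⌋ × 353 = 250 × 353 mm
B5: ⌊353/2⌋ × 250 = 176 × 250 mm
B6: ⌊250/2⌋ × 176 = 125 × 176 mm
B7: ⌊176/2⌋ × 125 = 88 × 125 mm
B8: ⌊125/2⌋ × 88 = 62 × 88 mm
B9: ⌊88/2⌋ × 62 = 44 × 62 mm

44 × 62 mm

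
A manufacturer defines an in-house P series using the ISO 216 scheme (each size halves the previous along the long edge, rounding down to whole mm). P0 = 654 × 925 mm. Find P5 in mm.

115 × 163 mm

P1: ⌊925/2⌋ × 654 = 462 × 654 mm
P2: ⌊654/2⌋ × 462 = 327 × 462 mm
P3: ⌊462/2⌋ × 327 = 231 × 327 mm
P4: ⌊327/2⌋ × 231 = 163 × 231 mm
P5: ⌊231/2⌋ × 163 = 115 × 163 mm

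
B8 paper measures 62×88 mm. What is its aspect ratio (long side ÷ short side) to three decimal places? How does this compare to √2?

88 / 62 = 1.419
ISO 216 targets √2 ≈ 1.414; the +0.005 deviation is from mm rounding.

1.419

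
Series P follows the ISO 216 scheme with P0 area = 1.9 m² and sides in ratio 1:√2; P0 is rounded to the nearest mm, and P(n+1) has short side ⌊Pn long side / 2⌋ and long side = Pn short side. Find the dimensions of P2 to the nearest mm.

Let P0's short side be w mm. w · w√2 = 1.9 m² = 1,900,000 mm², so w ≈ 1159.1 mm and w√2 ≈ 1639.2 mm → P0 = 1159 × 1639 mm.
P1: ⌊1639/2⌋ × 1159 = 819 × 1159 mm
P2: ⌊1159/2⌋ × 819 = 579 × 819 mm

579 × 819 mm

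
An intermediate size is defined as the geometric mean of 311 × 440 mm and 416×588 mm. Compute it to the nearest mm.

Short side: √(311 · 416) = √129376 ≈ 359.7 → 360 mm
Long side: √(440 · 588) = √258720 ≈ 508.6 → 509 mm

360 × 509 mm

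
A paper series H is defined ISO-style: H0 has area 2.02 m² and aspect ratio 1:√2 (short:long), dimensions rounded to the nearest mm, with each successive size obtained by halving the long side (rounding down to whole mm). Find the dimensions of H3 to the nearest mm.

422 × 597 mm

Let H0's short side be w mm. w · w√2 = 2.02 m² = 2,020,000 mm², so w ≈ 1195.1 mm and w√2 ≈ 1690.2 mm → H0 = 1195 × 1690 mm.
H1: ⌊1690/2⌋ × 1195 = 845 × 1195 mm
H2: ⌊1195/2⌋ × 845 = 597 × 845 mm
H3: ⌊845/2⌋ × 597 = 422 × 597 mm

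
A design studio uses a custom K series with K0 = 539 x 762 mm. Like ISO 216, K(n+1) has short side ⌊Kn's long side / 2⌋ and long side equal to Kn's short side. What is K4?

134 × 190 mm

K1: ⌊762/2⌋ × 539 = 381 × 539 mm
K2: ⌊539/2⌋ × 381 = 269 × 381 mm
K3: ⌊381/2⌋ × 269 = 190 × 269 mm
K4: ⌊269/2⌋ × 190 = 134 × 190 mm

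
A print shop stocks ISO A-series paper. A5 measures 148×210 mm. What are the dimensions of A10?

A6: ⌊210/2⌋ × 148 = 105 × 148 mm
A7: ⌊148/2⌋ × 105 = 74 × 105 mm
A8: ⌊105/2⌋ × 74 = 52 × 74 mm
A9: ⌊74/2⌋ × 52 = 37 × 52 mm
A10: ⌊52/2⌋ × 37 = 26 × 37 mm

26 × 37 mm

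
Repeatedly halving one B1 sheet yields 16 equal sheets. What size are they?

16 = 2^4, so 4 halving steps.
B1 → B2 → … → B5 after 4 steps.

B5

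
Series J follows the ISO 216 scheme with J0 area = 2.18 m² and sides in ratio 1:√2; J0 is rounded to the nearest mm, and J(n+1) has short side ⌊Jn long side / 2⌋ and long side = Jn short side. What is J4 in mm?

310 × 439 mm

Let J0's short side be w mm. w · w√2 = 2.18 m² = 2,180,000 mm², so w ≈ 1241.6 mm and w√2 ≈ 1755.8 mm → J0 = 1242 × 1756 mm.
J1: ⌊1756/2⌋ × 1242 = 878 × 1242 mm
J2: ⌊1242/2⌋ × 878 = 621 × 878 mm
J3: ⌊878/2⌋ × 621 = 439 × 621 mm
J4: ⌊621/2⌋ × 439 = 310 × 439 mm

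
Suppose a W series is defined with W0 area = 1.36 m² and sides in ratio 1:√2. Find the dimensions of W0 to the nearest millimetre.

Let the short side be w mm. Then w · w√2 = 1.36 m² = 1,360,000 mm².
w² = 1,360,000/√2, so w ≈ 980.6 mm; long side = w√2 ≈ 1386.8 mm.

981 × 1387 mm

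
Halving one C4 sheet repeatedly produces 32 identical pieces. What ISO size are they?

C9

32 = 2^5, so 5 halving steps.
C4 → C5 → … → C9 after 5 steps.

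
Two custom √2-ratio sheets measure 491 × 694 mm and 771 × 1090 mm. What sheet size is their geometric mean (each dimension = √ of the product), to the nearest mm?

615 × 870 mm

Short side: √(491 · 771) = √378561 ≈ 615.3 → 615 mm
Long side: √(694 · 1090) = √756460 ≈ 869.7 → 870 mm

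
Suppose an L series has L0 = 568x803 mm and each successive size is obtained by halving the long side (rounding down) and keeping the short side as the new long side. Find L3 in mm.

200 × 284 mm

L1: ⌊803/2⌋ × 568 = 401 × 568 mm
L2: ⌊568/2⌋ × 401 = 284 × 401 mm
L3: ⌊401/2⌋ × 284 = 200 × 284 mm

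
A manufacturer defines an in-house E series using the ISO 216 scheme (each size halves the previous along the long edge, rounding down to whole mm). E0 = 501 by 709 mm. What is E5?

E1: ⌊709/2⌋ × 501 = 354 × 501 mm
E2: ⌊501/2⌋ × 354 = 250 × 354 mm
E3: ⌊354/2⌋ × 250 = 177 × 250 mm
E4: ⌊250/2⌋ × 177 = 125 × 177 mm
E5: ⌊177/2⌋ × 125 = 88 × 125 mm

88 × 125 mm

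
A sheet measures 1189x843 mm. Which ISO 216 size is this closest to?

Aspect ratio 1189/843 ≈ 1.410 — close to the ISO √2 ≈ 1.414.
In the A-series (A0 area = 1 m²): A0 = 841 × 1189 mm.
Off by 2 mm total — nearest standard size.

A0 (841 × 1189 mm)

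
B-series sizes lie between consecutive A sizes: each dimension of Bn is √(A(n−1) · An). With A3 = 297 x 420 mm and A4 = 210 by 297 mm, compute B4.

250 × 353 mm

Short side: √(297 · 210) = √62370 ≈ 249.7 → 250 mm
Long side: √(420 · 297) = √124740 ≈ 353.2 → 353 mm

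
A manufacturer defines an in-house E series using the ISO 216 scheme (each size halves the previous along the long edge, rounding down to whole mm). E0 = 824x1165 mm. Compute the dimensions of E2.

E1: ⌊1165/2⌋ × 824 = 582 × 824 mm
E2: ⌊824/2⌋ × 582 = 412 × 582 mm

412 × 582 mm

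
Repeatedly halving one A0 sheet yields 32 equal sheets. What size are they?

32 = 2^5, so 5 halving steps.
A0 → A1 → … → A5 after 5 steps.

A5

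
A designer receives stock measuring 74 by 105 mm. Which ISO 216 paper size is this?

A7 (74 × 105 mm)

Aspect ratio 105/74 ≈ 1.419 — close to the ISO √2 ≈ 1.414.
In the A-series (A0 area = 1 m²): A7 = 74 × 105 mm.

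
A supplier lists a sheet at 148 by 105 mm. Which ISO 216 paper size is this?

A6 (105 × 148 mm)

Aspect ratio 148/105 ≈ 1.410 — close to the ISO √2 ≈ 1.414.
In the A-series (A0 area = 1 m²): A6 = 105 × 148 mm.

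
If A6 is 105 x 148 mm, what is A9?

A7: ⌊148/2⌋ × 105 = 74 × 105 mm
A8: ⌊105/2⌋ × 74 = 52 × 74 mm
A9: ⌊74/2⌋ × 52 = 37 × 52 mm

37 × 52 mm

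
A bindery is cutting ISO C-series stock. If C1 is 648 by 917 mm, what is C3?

C2: ⌊917/2⌋ × 648 = 458 × 648 mm
C3: ⌊648/2⌋ × 458 = 324 × 458 mm

324 × 458 mm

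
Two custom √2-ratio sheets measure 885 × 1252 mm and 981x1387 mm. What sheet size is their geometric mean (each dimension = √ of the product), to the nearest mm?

932 × 1318 mm

Short side: √(885 · 981) = √868185 ≈ 931.8 → 932 mm
Long side: √(1252 · 1387) = √1736524 ≈ 1317.8 → 1318 mm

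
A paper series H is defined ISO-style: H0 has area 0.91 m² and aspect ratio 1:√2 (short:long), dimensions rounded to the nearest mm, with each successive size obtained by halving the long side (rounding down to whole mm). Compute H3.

283 × 401 mm

Let H0's short side be w mm. w · w√2 = 0.91 m² = 910,000 mm², so w ≈ 802.2 mm and w√2 ≈ 1134.4 mm → H0 = 802 × 1134 mm.
H1: ⌊1134/2⌋ × 802 = 567 × 802 mm
H2: ⌊802/2⌋ × 567 = 401 × 567 mm
H3: ⌊567/2⌋ × 401 = 283 × 401 mm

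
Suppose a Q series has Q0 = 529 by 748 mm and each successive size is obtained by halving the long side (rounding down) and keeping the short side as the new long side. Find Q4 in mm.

Q1: ⌊748/2⌋ × 529 = 374 × 529 mm
Q2: ⌊529/2⌋ × 374 = 264 × 374 mm
Q3: ⌊374/2⌋ × 264 = 187 × 264 mm
Q4: ⌊264/2⌋ × 187 = 132 × 187 mm

132 × 187 mm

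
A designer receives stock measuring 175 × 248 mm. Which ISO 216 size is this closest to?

B5 (176 × 250 mm)

Aspect ratio 248/175 ≈ 1.417 — close to the ISO √2 ≈ 1.414.
In the B-series (B0 = 1000 × 1414 mm): B5 = 176 × 250 mm.
Off by 3 mm total — nearest standard size.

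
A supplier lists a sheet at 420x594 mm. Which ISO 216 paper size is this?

Aspect ratio 594/420 ≈ 1.414 — close to the ISO √2 ≈ 1.414.
In the A-series (A0 area = 1 m²): A2 = 420 × 594 mm.

A2 (420 × 594 mm)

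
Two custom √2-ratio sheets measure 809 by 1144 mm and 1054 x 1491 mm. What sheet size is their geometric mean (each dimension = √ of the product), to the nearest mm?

Short side: √(809 · 1054) = √852686 ≈ 923.4 → 923 mm
Long side: √(1144 · 1491) = √1705704 ≈ 1306.0 → 1306 mm

923 × 1306 mm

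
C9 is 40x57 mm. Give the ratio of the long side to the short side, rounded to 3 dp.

1.425

57 / 40 = 1.425
ISO 216 targets √2 ≈ 1.414; the +0.011 deviation is from mm rounding.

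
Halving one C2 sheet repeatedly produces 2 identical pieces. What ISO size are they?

C3

2 = 2^1, so 1 halving step.
C2 → C3 → … → C3 after 1 step.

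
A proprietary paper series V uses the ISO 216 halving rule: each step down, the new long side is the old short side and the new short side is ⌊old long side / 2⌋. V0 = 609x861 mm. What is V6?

V1: ⌊861/2⌋ × 609 = 430 × 609 mm
V2: ⌊609/2⌋ × 430 = 304 × 430 mm
V3: ⌊430/2⌋ × 304 = 215 × 304 mm
V4: ⌊304/2⌋ × 215 = 152 × 215 mm
V5: ⌊215/2⌋ × 152 = 107 × 152 mm
V6: ⌊152/2⌋ × 107 = 76 × 107 mm

76 × 107 mm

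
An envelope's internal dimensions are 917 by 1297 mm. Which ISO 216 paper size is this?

Aspect ratio 1297/917 ≈ 1.414 — close to the ISO √2 ≈ 1.414.
In the C-series (envelope sizes, between A and B): C0 = 917 × 1297 mm.

C0 (917 × 1297 mm)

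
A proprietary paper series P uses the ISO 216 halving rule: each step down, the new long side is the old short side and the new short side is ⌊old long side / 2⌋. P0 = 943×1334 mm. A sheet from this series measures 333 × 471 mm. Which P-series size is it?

P3

P0: 943 × 1334 mm
P1: 667 × 943 mm
P2: 471 × 667 mm
P3: 333 × 471 mm
P4: 235 × 333 mm
→ matches P3.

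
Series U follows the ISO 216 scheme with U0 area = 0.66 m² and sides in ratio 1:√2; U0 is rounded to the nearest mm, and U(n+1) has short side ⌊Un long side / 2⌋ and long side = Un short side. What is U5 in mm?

120 × 170 mm

Let U0's short side be w mm. w · w√2 = 0.66 m² = 660,000 mm², so w ≈ 683.1 mm and w√2 ≈ 966.1 mm → U0 = 683 × 966 mm.
U1: ⌊966/2⌋ × 683 = 483 × 683 mm
U2: ⌊683/2⌋ × 483 = 341 × 483 mm
U3: ⌊483/2⌋ × 341 = 241 × 341 mm
U4: ⌊341/2⌋ × 241 = 170 × 241 mm
U5: ⌊241/2⌋ × 170 = 120 × 170 mm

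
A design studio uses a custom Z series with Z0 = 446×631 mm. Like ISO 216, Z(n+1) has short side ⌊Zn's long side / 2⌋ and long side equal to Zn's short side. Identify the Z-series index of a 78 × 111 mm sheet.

Z0: 446 × 631 mm
Z1: 315 × 446 mm
Z2: 223 × 315 mm
Z3: 157 × 223 mm
Z4: 111 × 157 mm
Z5: 78 × 111 mm
Z6: 55 × 78 mm
→ matches Z5.

Z5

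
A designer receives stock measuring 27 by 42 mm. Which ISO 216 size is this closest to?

Aspect ratio 42/27 ≈ 1.556 (ISO target is √2 ≈ 1.414).
In the C-series (envelope sizes, between A and B): C10 = 28 × 40 mm.
Off by 3 mm total — nearest standard size.

C10 (28 × 40 mm)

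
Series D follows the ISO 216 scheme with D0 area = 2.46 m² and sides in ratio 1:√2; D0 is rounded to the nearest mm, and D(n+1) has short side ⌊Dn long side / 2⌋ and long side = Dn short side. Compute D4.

329 × 466 mm

Let D0's short side be w mm. w · w√2 = 2.46 m² = 2,460,000 mm², so w ≈ 1318.9 mm and w√2 ≈ 1865.2 mm → D0 = 1319 × 1865 mm.
D1: ⌊1865/2⌋ × 1319 = 932 × 1319 mm
D2: ⌊1319/2⌋ × 932 = 659 × 932 mm
D3: ⌊932/2⌋ × 659 = 466 × 659 mm
D4: ⌊659/2⌋ × 466 = 329 × 466 mm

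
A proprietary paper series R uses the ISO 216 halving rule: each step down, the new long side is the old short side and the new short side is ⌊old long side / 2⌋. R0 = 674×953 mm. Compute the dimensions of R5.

R1: ⌊953/2⌋ × 674 = 476 × 674 mm
R2: ⌊674/2⌋ × 476 = 337 × 476 mm
R3: ⌊476/2⌋ × 337 = 238 × 337 mm
R4: ⌊337/2⌋ × 238 = 168 × 238 mm
R5: ⌊238/2⌋ × 168 = 119 × 168 mm

119 × 168 mm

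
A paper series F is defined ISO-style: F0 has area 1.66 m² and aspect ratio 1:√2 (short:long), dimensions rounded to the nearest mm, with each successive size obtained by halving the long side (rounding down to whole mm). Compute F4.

270 × 383 mm

Let F0's short side be w mm. w · w√2 = 1.66 m² = 1,660,000 mm², so w ≈ 1083.4 mm and w√2 ≈ 1532.2 mm → F0 = 1083 × 1532 mm.
F1: ⌊1532/2⌋ × 1083 = 766 × 1083 mm
F2: ⌊1083/2⌋ × 766 = 541 × 766 mm
F3: ⌊766/2⌋ × 541 = 383 × 541 mm
F4: ⌊541/2⌋ × 383 = 270 × 383 mm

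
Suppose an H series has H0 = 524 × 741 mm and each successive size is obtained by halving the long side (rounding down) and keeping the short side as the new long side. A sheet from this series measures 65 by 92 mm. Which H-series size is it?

H6

H0: 524 × 741 mm
H1: 370 × 524 mm
H2: 262 × 370 mm
H3: 185 × 262 mm
H4: 131 × 185 mm
H5: 92 × 131 mm
H6: 65 × 92 mm
H7: 46 × 65 mm
→ matches H6.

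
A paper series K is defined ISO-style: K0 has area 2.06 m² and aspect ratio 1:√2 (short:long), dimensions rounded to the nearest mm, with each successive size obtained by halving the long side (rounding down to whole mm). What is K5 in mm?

213 × 301 mm

Let K0's short side be w mm. w · w√2 = 2.06 m² = 2,060,000 mm², so w ≈ 1206.9 mm and w√2 ≈ 1706.8 mm → K0 = 1207 × 1707 mm.
K1: ⌊1707/2⌋ × 1207 = 853 × 1207 mm
K2: ⌊1207/2⌋ × 853 = 603 × 853 mm
K3: ⌊853/2⌋ × 603 = 426 × 603 mm
K4: ⌊603/2⌋ × 426 = 301 × 426 mm
K5: ⌊426/2⌋ × 301 = 213 × 301 mm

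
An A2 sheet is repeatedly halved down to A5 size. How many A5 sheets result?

Each ISO step halves the sheet: 1 × A2 → 2 × A3 → 4 × A4 → 8 × A5
From A2 to A5 is 3 halving steps: 2^3 = 8.

8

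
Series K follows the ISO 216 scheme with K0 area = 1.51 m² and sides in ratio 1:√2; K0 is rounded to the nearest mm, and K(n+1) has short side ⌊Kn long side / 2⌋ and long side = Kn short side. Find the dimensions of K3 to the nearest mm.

365 × 516 mm

Let K0's short side be w mm. w · w√2 = 1.51 m² = 1,510,000 mm², so w ≈ 1033.3 mm and w√2 ≈ 1461.3 mm → K0 = 1033 × 1461 mm.
K1: ⌊1461/2⌋ × 1033 = 730 × 1033 mm
K2: ⌊1033/2⌋ × 730 = 516 × 730 mm
K3: ⌊730/2⌋ × 516 = 365 × 516 mm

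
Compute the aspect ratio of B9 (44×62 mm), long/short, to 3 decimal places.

1.409

62 / 44 = 1.409
ISO 216 targets √2 ≈ 1.414; the -0.005 deviation is from mm rounding.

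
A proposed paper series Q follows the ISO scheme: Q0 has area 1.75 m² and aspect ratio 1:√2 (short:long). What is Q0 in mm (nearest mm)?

Let the short side be w mm. Then w · w√2 = 1.75 m² = 1,750,000 mm².
w² = 1,750,000/√2, so w ≈ 1112.4 mm; long side = w√2 ≈ 1573.2 mm.

1112 × 1573 mm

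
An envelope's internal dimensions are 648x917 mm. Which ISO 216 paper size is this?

C1 (648 × 917 mm)

Aspect ratio 917/648 ≈ 1.415 — close to the ISO √2 ≈ 1.414.
In the C-series (envelope sizes, between A and B): C1 = 648 × 917 mm.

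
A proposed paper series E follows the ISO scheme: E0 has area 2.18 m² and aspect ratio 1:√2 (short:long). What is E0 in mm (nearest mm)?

Let the short side be w mm. Then w · w√2 = 2.18 m² = 2,180,000 mm².
w² = 2,180,000/√2, so w ≈ 1241.6 mm; long side = w√2 ≈ 1755.8 mm.

1242 × 1756 mm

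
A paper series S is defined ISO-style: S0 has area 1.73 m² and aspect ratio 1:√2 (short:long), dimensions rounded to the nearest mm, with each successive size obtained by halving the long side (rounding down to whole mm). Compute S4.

276 × 391 mm

Let S0's short side be w mm. w · w√2 = 1.73 m² = 1,730,000 mm², so w ≈ 1106.0 mm and w√2 ≈ 1564.2 mm → S0 = 1106 × 1564 mm.
S1: ⌊1564/2⌋ × 1106 = 782 × 1106 mm
S2: ⌊1106/2⌋ × 782 = 553 × 782 mm
S3: ⌊782/2⌋ × 553 = 391 × 553 mm
S4: ⌊553/2⌋ × 391 = 276 × 391 mm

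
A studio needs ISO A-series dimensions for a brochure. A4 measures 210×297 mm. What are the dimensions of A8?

A5: ⌊297/2⌋ × 210 = 148 × 210 mm
A6: ⌊210/2⌋ × 148 = 105 × 148 mm
A7: ⌊148/2⌋ × 105 = 74 × 105 mm
A8: ⌊105/2⌋ × 74 = 52 × 74 mm

52 × 74 mm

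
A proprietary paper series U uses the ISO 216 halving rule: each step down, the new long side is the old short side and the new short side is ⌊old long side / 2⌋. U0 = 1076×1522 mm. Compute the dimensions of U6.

U1: ⌊1522/2⌋ × 1076 = 761 × 1076 mm
U2: ⌊1076/2⌋ × 761 = 538 × 761 mm
U3: ⌊761/2⌋ × 538 = 380 × 538 mm
U4: ⌊538/2⌋ × 380 = 269 × 380 mm
U5: ⌊380/2⌋ × 269 = 190 × 269 mm
U6: ⌊269/2⌋ × 190 = 134 × 190 mm

134 × 190 mm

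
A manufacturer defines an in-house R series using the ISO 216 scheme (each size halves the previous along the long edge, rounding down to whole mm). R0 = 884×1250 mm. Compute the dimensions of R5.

156 × 221 mm

R1: ⌊1250/2⌋ × 884 = 625 × 884 mm
R2: ⌊884/2⌋ × 625 = 442 × 625 mm
R3: ⌊625/2⌋ × 442 = 312 × 442 mm
R4: ⌊442/2⌋ × 312 = 221 × 312 mm
R5: ⌊312/2⌋ × 221 = 156 × 221 mm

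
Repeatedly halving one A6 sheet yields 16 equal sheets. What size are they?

A10

16 = 2^4, so 4 halving steps.
A6 → A7 → … → A10 after 4 steps.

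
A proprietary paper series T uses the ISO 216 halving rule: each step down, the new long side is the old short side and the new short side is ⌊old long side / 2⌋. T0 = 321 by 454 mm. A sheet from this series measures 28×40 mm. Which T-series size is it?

T7

T0: 321 × 454 mm
T1: 227 × 321 mm
T2: 160 × 227 mm
T3: 113 × 160 mm
T4: 80 × 113 mm
T5: 56 × 80 mm
T6: 40 × 56 mm
T7: 28 × 40 mm
T8: 20 × 28 mm
→ matches T7.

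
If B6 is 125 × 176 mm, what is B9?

44 × 62 mm

B7: ⌊176/2⌋ × 125 = 88 × 125 mm
B8: ⌊125/2⌋ × 88 = 62 × 88 mm
B9: ⌊88/2⌋ × 62 = 44 × 62 mm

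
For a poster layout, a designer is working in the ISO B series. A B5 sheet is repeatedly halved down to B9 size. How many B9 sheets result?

Each ISO step halves the sheet: 1 × B5 → 2 × B6 → 4 × B7 → 8 × B8 → …
From B5 to B9 is 4 halving steps: 2^4 = 16.

16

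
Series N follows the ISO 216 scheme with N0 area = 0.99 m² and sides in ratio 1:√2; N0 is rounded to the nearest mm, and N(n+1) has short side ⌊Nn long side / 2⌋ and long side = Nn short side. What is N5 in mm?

147 × 209 mm

Let N0's short side be w mm. w · w√2 = 0.99 m² = 990,000 mm², so w ≈ 836.7 mm and w√2 ≈ 1183.2 mm → N0 = 837 × 1183 mm.
N1: ⌊1183/2⌋ × 837 = 591 × 837 mm
N2: ⌊837/2⌋ × 591 = 418 × 591 mm
N3: ⌊591/2⌋ × 418 = 295 × 418 mm
N4: ⌊418/2⌋ × 295 = 209 × 295 mm
N5: ⌊295/2⌋ × 209 = 147 × 209 mm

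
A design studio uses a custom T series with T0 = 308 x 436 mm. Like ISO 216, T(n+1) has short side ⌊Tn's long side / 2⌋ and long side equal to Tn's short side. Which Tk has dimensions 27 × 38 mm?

T0: 308 × 436 mm
T1: 218 × 308 mm
T2: 154 × 218 mm
T3: 109 × 154 mm
T4: 77 × 109 mm
T5: 54 × 77 mm
T6: 38 × 54 mm
T7: 27 × 38 mm
T8: 19 × 27 mm
→ matches T7.

T7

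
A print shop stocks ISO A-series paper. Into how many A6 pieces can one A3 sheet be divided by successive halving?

Each ISO step halves the sheet: 1 × A3 → 2 × A4 → 4 × A5 → 8 × A6
From A3 to A6 is 3 halving steps: 2^3 = 8.

8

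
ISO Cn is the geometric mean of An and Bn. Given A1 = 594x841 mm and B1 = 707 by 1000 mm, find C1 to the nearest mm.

648 × 917 mm

Short side: √(594 · 707) = √419958 ≈ 648.0 → 648 mm
Long side: √(841 · 1000) = √841000 ≈ 917.1 → 917 mm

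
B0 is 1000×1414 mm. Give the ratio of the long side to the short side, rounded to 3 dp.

1414 / 1000 = 1.414
Matches √2 ≈ 1.414 — the ISO 216 defining ratio.

1.414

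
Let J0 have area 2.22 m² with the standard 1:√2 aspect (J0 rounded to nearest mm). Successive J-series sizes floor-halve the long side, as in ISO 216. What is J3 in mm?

443 × 626 mm

Let J0's short side be w mm. w · w√2 = 2.22 m² = 2,220,000 mm², so w ≈ 1252.9 mm and w√2 ≈ 1771.9 mm → J0 = 1253 × 1772 mm.
J1: ⌊1772/2⌋ × 1253 = 886 × 1253 mm
J2: ⌊1253/2⌋ × 886 = 626 × 886 mm
J3: ⌊886/2⌋ × 626 = 443 × 626 mm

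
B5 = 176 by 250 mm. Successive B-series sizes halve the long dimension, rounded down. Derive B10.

B6: ⌊250/2⌋ × 176 = 125 × 176 mm
B7: ⌊176/2⌋ × 125 = 88 × 125 mm
B8: ⌊125/2⌋ × 88 = 62 × 88 mm
B9: ⌊88/2⌋ × 62 = 44 × 62 mm
B10: ⌊62/2⌋ × 44 = 31 × 44 mm

31 × 44 mm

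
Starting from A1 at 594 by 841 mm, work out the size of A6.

A2: ⌊841/2⌋ × 594 = 420 × 594 mm
A3: ⌊594/2⌋ × 420 = 297 × 420 mm
A4: ⌊420/2⌋ × 297 = 210 × 297 mm
A5: ⌊297/2⌋ × 210 = 148 × 210 mm
A6: ⌊210/2⌋ × 148 = 105 × 148 mm

105 × 148 mm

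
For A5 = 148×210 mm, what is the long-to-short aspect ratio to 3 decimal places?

210 / 148 = 1.419
ISO 216 targets √2 ≈ 1.414; the +0.005 deviation is from mm rounding.

1.419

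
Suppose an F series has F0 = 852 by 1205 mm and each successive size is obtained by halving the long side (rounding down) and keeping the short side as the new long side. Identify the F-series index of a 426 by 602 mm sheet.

F2

F0: 852 × 1205 mm
F1: 602 × 852 mm
F2: 426 × 602 mm
F3: 301 × 426 mm
→ matches F2.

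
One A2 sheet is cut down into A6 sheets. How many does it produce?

Each ISO step halves the sheet: 1 × A2 → 2 × A3 → 4 × A4 → 8 × A5 → …
From A2 to A6 is 4 halving steps: 2^4 = 16.

16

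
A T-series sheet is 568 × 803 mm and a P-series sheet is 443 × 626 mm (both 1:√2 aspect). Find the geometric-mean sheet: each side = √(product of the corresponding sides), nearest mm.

Short side: √(568 · 443) = √251624 ≈ 501.6 → 502 mm
Long side: √(803 · 626) = √502678 ≈ 709.0 → 709 mm

502 × 709 mm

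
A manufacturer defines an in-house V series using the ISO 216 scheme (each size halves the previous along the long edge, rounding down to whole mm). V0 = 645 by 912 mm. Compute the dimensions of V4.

V1: ⌊912/2⌋ × 645 = 456 × 645 mm
V2: ⌊645/2⌋ × 456 = 322 × 456 mm
V3: ⌊456/2⌋ × 322 = 228 × 322 mm
V4: ⌊322/2⌋ × 228 = 161 × 228 mm

161 × 228 mm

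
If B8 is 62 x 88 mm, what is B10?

B9: ⌊88/2⌋ × 62 = 44 × 62 mm
B10: ⌊62/2⌋ × 44 = 31 × 44 mm

31 × 44 mm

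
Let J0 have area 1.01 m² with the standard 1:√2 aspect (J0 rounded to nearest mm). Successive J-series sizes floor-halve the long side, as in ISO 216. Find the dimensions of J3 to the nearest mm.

Let J0's short side be w mm. w · w√2 = 1.01 m² = 1,010,000 mm², so w ≈ 845.1 mm and w√2 ≈ 1195.1 mm → J0 = 845 × 1195 mm.
J1: ⌊1195/2⌋ × 845 = 597 × 845 mm
J2: ⌊845/2⌋ × 597 = 422 × 597 mm
J3: ⌊597/2⌋ × 422 = 298 × 422 mm

298 × 422 mm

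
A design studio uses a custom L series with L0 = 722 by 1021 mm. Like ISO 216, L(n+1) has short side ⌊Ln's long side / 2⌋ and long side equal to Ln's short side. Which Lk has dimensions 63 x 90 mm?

L0: 722 × 1021 mm
L1: 510 × 722 mm
L2: 361 × 510 mm
L3: 255 × 361 mm
L4: 180 × 255 mm
L5: 127 × 180 mm
L6: 90 × 127 mm
L7: 63 × 90 mm
L8: 45 × 63 mm
→ matches L7.

L7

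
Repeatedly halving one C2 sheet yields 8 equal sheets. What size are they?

8 = 2^3, so 3 halving steps.
C2 → C3 → … → C5 after 3 steps.

C5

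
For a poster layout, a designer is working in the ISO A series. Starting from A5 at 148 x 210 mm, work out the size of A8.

A6: ⌊210/2⌋ × 148 = 105 × 148 mm
A7: ⌊148/2⌋ × 105 = 74 × 105 mm
A8: ⌊105/2⌋ × 74 = 52 × 74 mm

52 × 74 mm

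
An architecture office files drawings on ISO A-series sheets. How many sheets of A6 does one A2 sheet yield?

16

Each ISO step halves the sheet: 1 × A2 → 2 × A3 → 4 × A4 → 8 × A5 → …
From A2 to A6 is 4 halving steps: 2^4 = 16.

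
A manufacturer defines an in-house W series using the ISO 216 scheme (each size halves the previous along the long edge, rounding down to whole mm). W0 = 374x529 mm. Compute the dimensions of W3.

132 × 187 mm

W1: ⌊529/2⌋ × 374 = 264 × 374 mm
W2: ⌊374/2⌋ × 264 = 187 × 264 mm
W3: ⌊264/2⌋ × 187 = 132 × 187 mm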